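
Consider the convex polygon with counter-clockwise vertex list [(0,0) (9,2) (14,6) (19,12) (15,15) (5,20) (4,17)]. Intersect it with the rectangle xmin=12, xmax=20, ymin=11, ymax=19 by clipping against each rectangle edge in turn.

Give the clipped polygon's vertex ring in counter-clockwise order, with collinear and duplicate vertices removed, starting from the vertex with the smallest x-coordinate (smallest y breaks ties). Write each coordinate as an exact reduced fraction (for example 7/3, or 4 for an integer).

Clipped polygon: [(12,11) (109/6,11) (19,12) (15,15) (12,33/2)]

1. After x ≥ 12: [(12,22/5) (14,6) (19,12) (15,15) (12,33/2)]
2. After x ≤ 20: [(12,22/5) (14,6) (19,12) (15,15) (12,33/2)]
3. After y ≥ 11: [(12,11) (109/6,11) (19,12) (15,15) (12,33/2)]
4. After y ≤ 19: [(12,11) (109/6,11) (19,12) (15,15) (12,33/2)]
5. Canonical ring: [(12,11) (109/6,11) (19,12) (15,15) (12,33/2)]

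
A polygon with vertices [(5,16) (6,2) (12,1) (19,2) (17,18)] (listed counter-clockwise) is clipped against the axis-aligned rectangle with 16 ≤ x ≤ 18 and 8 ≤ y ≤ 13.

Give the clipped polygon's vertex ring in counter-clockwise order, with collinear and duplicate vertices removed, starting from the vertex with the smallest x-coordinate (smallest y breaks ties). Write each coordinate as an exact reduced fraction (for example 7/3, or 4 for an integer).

1. After x ≥ 16: [(16,107/6) (16,11/7) (19,2) (17,18)]
2. After x ≤ 18: [(16,107/6) (16,11/7) (18,13/7) (18,10) (17,18)]
3. After y ≥ 8: [(16,107/6) (16,8) (18,8) (18,10) (17,18)]
4. After y ≤ 13: [(16,13) (16,8) (18,8) (18,10) (141/8,13)]
5. Canonical ring: [(16,8) (18,8) (18,10) (141/8,13) (16,13)]

Clipped polygon: [(16,8) (18,8) (18,10) (141/8,13) (16,13)]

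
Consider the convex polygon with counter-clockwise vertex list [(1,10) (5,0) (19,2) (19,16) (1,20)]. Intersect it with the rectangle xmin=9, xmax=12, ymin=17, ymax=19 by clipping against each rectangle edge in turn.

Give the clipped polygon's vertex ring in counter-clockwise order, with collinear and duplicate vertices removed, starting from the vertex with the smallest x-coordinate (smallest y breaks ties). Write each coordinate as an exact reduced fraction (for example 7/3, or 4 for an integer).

1. After x ≥ 9: [(9,4/7) (19,2) (19,16) (9,164/9)]
2. After x ≤ 12: [(9,4/7) (12,1) (12,158/9) (9,164/9)]
3. After y ≥ 17: [(9,17) (12,17) (12,158/9) (9,164/9)]
4. After y ≤ 19: [(9,17) (12,17) (12,158/9) (9,164/9)]
5. Canonical ring: [(9,17) (12,17) (12,158/9) (9,164/9)]

Clipped polygon: [(9,17) (12,17) (12,158/9) (9,164/9)]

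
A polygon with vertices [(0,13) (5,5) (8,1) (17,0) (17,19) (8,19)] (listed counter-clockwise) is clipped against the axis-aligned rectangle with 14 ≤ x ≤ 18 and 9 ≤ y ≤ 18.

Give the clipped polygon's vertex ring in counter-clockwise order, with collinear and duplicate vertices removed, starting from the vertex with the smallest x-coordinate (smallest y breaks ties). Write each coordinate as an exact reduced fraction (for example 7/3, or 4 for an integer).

Clipped polygon: [(14,9) (17,9) (17,18) (14,18)]

1. After x ≥ 14: [(14,1/3) (17,0) (17,19) (14,19)]
2. After x ≤ 18: [(14,1/3) (17,0) (17,19) (14,19)]
3. After y ≥ 9: [(14,9) (17,9) (17,19) (14,19)]
4. After y ≤ 18: [(14,18) (14,9) (17,9) (17,18)]
5. Canonical ring: [(14,9) (17,9) (17,18) (14,18)]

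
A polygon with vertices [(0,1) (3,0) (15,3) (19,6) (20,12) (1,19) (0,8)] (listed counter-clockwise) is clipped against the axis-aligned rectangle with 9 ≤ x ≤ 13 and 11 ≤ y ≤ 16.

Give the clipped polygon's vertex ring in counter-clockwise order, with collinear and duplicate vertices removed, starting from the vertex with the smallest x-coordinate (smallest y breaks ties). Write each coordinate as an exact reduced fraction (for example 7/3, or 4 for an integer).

1. After x ≥ 9: [(9,3/2) (15,3) (19,6) (20,12) (9,305/19)]
2. After x ≤ 13: [(9,3/2) (13,5/2) (13,277/19) (9,305/19)]
3. After y ≥ 11: [(9,11) (13,11) (13,277/19) (9,305/19)]
4. After y ≤ 16: [(9,16) (9,11) (13,11) (13,277/19) (64/7,16)]
5. Canonical ring: [(9,11) (13,11) (13,277/19) (64/7,16) (9,16)]

Clipped polygon: [(9,11) (13,11) (13,277/19) (64/7,16) (9,16)]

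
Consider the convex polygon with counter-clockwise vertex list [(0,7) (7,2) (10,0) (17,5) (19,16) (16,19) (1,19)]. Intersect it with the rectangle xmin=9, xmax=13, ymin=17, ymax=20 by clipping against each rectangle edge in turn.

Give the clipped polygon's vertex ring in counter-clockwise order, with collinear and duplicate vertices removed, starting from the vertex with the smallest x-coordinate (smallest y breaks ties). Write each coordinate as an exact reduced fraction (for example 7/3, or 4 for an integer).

1. After x ≥ 9: [(9,2/3) (10,0) (17,5) (19,16) (16,19) (9,19)]
2. After x ≤ 13: [(9,2/3) (10,0) (13,15/7) (13,19) (9,19)]
3. After y ≥ 17: [(9,17) (13,17) (13,19) (9,19)]
4. After y ≤ 20: [(9,17) (13,17) (13,19) (9,19)]
5. Canonical ring: [(9,17) (13,17) (13,19) (9,19)]

Clipped polygon: [(9,17) (13,17) (13,19) (9,19)]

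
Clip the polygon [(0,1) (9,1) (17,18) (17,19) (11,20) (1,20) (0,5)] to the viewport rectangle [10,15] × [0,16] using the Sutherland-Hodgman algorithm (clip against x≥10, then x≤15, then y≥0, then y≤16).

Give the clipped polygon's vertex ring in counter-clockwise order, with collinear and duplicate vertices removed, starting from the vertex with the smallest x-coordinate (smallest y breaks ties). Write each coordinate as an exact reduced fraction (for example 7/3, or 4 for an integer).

1. After x ≥ 10: [(10,25/8) (17,18) (17,19) (11,20) (10,20)]
2. After x ≤ 15: [(10,25/8) (15,55/4) (15,58/3) (11,20) (10,20)]
3. After y ≥ 0: [(10,25/8) (15,55/4) (15,58/3) (11,20) (10,20)]
4. After y ≤ 16: [(10,16) (10,25/8) (15,55/4) (15,16)]
5. Canonical ring: [(10,25/8) (15,55/4) (15,16) (10,16)]

Clipped polygon: [(10,25/8) (15,55/4) (15,16) (10,16)]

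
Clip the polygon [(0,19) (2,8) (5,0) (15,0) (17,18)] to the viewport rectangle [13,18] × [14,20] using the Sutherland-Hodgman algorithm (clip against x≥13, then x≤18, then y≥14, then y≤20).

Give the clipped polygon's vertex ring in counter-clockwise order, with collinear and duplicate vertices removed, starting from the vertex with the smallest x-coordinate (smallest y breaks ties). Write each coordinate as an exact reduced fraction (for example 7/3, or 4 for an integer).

1. After x ≥ 13: [(13,310/17) (13,0) (15,0) (17,18)]
2. After x ≤ 18: [(13,310/17) (13,0) (15,0) (17,18)]
3. After y ≥ 14: [(13,310/17) (13,14) (149/9,14) (17,18)]
4. After y ≤ 20: [(13,310/17) (13,14) (149/9,14) (17,18)]
5. Canonical ring: [(13,14) (149/9,14) (17,18) (13,310/17)]

Clipped polygon: [(13,14) (149/9,14) (17,18) (13,310/17)]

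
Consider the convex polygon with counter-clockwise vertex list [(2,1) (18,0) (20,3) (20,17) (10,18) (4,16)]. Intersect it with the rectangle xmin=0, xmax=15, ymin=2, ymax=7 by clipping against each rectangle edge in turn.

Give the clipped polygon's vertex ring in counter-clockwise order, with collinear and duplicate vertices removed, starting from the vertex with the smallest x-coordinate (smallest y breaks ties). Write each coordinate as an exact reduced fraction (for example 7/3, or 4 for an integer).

Clipped polygon: [(32/15,2) (15,2) (15,7) (14/5,7)]

1. After x ≥ 0: [(2,1) (18,0) (20,3) (20,17) (10,18) (4,16)]
2. After x ≤ 15: [(2,1) (15,3/16) (15,35/2) (10,18) (4,16)]
3. After y ≥ 2: [(32/15,2) (15,2) (15,35/2) (10,18) (4,16)]
4. After y ≤ 7: [(14/5,7) (32/15,2) (15,2) (15,7)]
5. Canonical ring: [(32/15,2) (15,2) (15,7) (14/5,7)]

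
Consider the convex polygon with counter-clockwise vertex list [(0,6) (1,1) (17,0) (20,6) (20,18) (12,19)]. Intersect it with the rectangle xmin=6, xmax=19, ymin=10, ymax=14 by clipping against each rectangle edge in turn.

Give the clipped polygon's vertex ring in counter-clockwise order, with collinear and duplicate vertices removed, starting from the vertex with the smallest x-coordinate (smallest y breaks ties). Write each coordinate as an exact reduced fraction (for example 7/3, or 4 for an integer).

Clipped polygon: [(6,10) (19,10) (19,14) (96/13,14) (6,25/2)]

1. After x ≥ 6: [(6,25/2) (6,11/16) (17,0) (20,6) (20,18) (12,19)]
2. After x ≤ 19: [(6,25/2) (6,11/16) (17,0) (19,4) (19,145/8) (12,19)]
3. After y ≥ 10: [(6,25/2) (6,10) (19,10) (19,145/8) (12,19)]
4. After y ≤ 14: [(96/13,14) (6,25/2) (6,10) (19,10) (19,14)]
5. Canonical ring: [(6,10) (19,10) (19,14) (96/13,14) (6,25/2)]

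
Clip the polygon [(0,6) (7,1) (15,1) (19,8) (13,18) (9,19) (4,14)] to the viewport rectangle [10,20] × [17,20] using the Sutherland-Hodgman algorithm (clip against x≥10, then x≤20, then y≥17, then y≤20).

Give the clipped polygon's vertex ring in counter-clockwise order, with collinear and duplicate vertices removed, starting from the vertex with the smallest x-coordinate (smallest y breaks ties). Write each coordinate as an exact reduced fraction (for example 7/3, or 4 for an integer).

1. After x ≥ 10: [(10,1) (15,1) (19,8) (13,18) (10,75/4)]
2. After x ≤ 20: [(10,1) (15,1) (19,8) (13,18) (10,75/4)]
3. After y ≥ 17: [(10,17) (68/5,17) (13,18) (10,75/4)]
4. After y ≤ 20: [(10,17) (68/5,17) (13,18) (10,75/4)]
5. Canonical ring: [(10,17) (68/5,17) (13,18) (10,75/4)]

Clipped polygon: [(10,17) (68/5,17) (13,18) (10,75/4)]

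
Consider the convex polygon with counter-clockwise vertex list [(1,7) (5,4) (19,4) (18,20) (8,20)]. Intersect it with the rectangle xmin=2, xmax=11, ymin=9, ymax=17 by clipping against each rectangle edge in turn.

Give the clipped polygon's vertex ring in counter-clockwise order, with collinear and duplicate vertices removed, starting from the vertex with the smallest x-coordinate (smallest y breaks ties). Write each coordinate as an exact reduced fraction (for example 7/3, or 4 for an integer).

Clipped polygon: [(27/13,9) (11,9) (11,17) (83/13,17)]

1. After x ≥ 2: [(2,62/7) (2,25/4) (5,4) (19,4) (18,20) (8,20)]
2. After x ≤ 11: [(2,62/7) (2,25/4) (5,4) (11,4) (11,20) (8,20)]
3. After y ≥ 9: [(27/13,9) (11,9) (11,20) (8,20)]
4. After y ≤ 17: [(83/13,17) (27/13,9) (11,9) (11,17)]
5. Canonical ring: [(27/13,9) (11,9) (11,17) (83/13,17)]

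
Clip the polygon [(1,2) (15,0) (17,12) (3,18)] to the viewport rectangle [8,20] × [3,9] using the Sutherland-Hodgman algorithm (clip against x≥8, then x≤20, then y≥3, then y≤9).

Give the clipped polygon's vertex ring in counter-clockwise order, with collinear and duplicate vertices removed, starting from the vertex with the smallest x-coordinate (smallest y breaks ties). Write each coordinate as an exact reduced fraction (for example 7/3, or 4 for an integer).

Clipped polygon: [(8,3) (31/2,3) (33/2,9) (8,9)]

1. After x ≥ 8: [(8,1) (15,0) (17,12) (8,111/7)]
2. After x ≤ 20: [(8,1) (15,0) (17,12) (8,111/7)]
3. After y ≥ 3: [(8,3) (31/2,3) (17,12) (8,111/7)]
4. After y ≤ 9: [(8,9) (8,3) (31/2,3) (33/2,9)]
5. Canonical ring: [(8,3) (31/2,3) (33/2,9) (8,9)]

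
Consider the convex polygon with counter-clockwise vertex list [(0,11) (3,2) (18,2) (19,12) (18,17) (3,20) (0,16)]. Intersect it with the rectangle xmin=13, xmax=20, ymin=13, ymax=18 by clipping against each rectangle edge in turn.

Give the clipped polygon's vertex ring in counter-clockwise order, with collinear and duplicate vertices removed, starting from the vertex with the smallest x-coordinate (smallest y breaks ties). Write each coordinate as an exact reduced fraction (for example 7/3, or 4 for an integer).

1. After x ≥ 13: [(13,2) (18,2) (19,12) (18,17) (13,18)]
2. After x ≤ 20: [(13,2) (18,2) (19,12) (18,17) (13,18)]
3. After y ≥ 13: [(13,13) (94/5,13) (18,17) (13,18)]
4. After y ≤ 18: [(13,13) (94/5,13) (18,17) (13,18)]
5. Canonical ring: [(13,13) (94/5,13) (18,17) (13,18)]

Clipped polygon: [(13,13) (94/5,13) (18,17) (13,18)]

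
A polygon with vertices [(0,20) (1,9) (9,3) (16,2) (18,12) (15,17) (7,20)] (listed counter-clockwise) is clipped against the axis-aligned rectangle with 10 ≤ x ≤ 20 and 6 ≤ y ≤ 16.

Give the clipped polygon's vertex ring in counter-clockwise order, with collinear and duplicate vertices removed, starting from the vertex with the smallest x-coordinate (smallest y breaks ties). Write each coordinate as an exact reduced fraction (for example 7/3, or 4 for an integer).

1. After x ≥ 10: [(10,20/7) (16,2) (18,12) (15,17) (10,151/8)]
2. After x ≤ 20: [(10,20/7) (16,2) (18,12) (15,17) (10,151/8)]
3. After y ≥ 6: [(10,6) (84/5,6) (18,12) (15,17) (10,151/8)]
4. After y ≤ 16: [(10,16) (10,6) (84/5,6) (18,12) (78/5,16)]
5. Canonical ring: [(10,6) (84/5,6) (18,12) (78/5,16) (10,16)]

Clipped polygon: [(10,6) (84/5,6) (18,12) (78/5,16) (10,16)]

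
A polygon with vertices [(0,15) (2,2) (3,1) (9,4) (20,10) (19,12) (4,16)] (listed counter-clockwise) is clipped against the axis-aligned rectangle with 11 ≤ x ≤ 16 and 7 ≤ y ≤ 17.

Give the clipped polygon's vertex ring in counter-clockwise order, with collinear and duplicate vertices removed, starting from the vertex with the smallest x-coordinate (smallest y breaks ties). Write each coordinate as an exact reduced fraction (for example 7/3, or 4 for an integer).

1. After x ≥ 11: [(11,56/11) (20,10) (19,12) (11,212/15)]
2. After x ≤ 16: [(11,56/11) (16,86/11) (16,64/5) (11,212/15)]
3. After y ≥ 7: [(11,7) (29/2,7) (16,86/11) (16,64/5) (11,212/15)]
4. After y ≤ 17: [(11,7) (29/2,7) (16,86/11) (16,64/5) (11,212/15)]
5. Canonical ring: [(11,7) (29/2,7) (16,86/11) (16,64/5) (11,212/15)]

Clipped polygon: [(11,7) (29/2,7) (16,86/11) (16,64/5) (11,212/15)]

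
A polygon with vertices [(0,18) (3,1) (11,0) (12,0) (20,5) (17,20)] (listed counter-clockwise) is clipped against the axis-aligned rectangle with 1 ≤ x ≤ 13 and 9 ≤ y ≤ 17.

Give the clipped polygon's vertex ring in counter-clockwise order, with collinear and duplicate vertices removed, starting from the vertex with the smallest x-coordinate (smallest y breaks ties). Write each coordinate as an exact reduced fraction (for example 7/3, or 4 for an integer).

Clipped polygon: [(1,37/3) (27/17,9) (13,9) (13,17) (1,17)]

1. After x ≥ 1: [(1,308/17) (1,37/3) (3,1) (11,0) (12,0) (20,5) (17,20)]
2. After x ≤ 13: [(13,332/17) (1,308/17) (1,37/3) (3,1) (11,0) (12,0) (13,5/8)]
3. After y ≥ 9: [(13,9) (13,332/17) (1,308/17) (1,37/3) (27/17,9)]
4. After y ≤ 17: [(13,9) (13,17) (1,17) (1,37/3) (27/17,9)]
5. Canonical ring: [(1,37/3) (27/17,9) (13,9) (13,17) (1,17)]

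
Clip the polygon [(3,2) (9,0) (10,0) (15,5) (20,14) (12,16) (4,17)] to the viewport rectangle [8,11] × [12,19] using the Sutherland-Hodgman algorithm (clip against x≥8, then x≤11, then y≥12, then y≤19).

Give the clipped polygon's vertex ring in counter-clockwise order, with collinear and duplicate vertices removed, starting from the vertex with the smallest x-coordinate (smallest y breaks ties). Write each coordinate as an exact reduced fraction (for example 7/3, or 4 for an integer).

1. After x ≥ 8: [(8,1/3) (9,0) (10,0) (15,5) (20,14) (12,16) (8,33/2)]
2. After x ≤ 11: [(8,1/3) (9,0) (10,0) (11,1) (11,129/8) (8,33/2)]
3. After y ≥ 12: [(8,12) (11,12) (11,129/8) (8,33/2)]
4. After y ≤ 19: [(8,12) (11,12) (11,129/8) (8,33/2)]
5. Canonical ring: [(8,12) (11,12) (11,129/8) (8,33/2)]

Clipped polygon: [(8,12) (11,12) (11,129/8) (8,33/2)]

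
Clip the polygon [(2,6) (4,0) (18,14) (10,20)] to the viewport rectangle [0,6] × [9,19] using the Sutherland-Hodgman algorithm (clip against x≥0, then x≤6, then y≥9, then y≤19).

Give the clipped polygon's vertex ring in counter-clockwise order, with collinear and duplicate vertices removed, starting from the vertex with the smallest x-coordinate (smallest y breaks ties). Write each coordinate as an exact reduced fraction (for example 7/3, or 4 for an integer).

Clipped polygon: [(26/7,9) (6,9) (6,13)]

1. After x ≥ 0: [(2,6) (4,0) (18,14) (10,20)]
2. After x ≤ 6: [(6,13) (2,6) (4,0) (6,2)]
3. After y ≥ 9: [(6,9) (6,13) (26/7,9)]
4. After y ≤ 19: [(6,9) (6,13) (26/7,9)]
5. Canonical ring: [(26/7,9) (6,9) (6,13)]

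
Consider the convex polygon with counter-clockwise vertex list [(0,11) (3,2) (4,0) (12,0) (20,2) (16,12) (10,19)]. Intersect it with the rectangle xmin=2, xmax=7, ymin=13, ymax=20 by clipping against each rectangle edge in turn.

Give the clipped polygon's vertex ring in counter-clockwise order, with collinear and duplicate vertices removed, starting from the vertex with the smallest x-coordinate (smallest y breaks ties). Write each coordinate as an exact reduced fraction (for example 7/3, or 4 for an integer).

1. After x ≥ 2: [(2,63/5) (2,5) (3,2) (4,0) (12,0) (20,2) (16,12) (10,19)]
2. After x ≤ 7: [(7,83/5) (2,63/5) (2,5) (3,2) (4,0) (7,0)]
3. After y ≥ 13: [(7,13) (7,83/5) (5/2,13)]
4. After y ≤ 20: [(7,13) (7,83/5) (5/2,13)]
5. Canonical ring: [(5/2,13) (7,13) (7,83/5)]

Clipped polygon: [(5/2,13) (7,13) (7,83/5)]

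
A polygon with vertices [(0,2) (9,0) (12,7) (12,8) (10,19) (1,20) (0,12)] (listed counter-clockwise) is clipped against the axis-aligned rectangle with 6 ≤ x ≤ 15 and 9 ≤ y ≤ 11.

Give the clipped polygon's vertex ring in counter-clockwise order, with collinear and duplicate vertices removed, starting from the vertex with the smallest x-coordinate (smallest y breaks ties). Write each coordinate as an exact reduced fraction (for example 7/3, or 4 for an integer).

1. After x ≥ 6: [(6,2/3) (9,0) (12,7) (12,8) (10,19) (6,175/9)]
2. After x ≤ 15: [(6,2/3) (9,0) (12,7) (12,8) (10,19) (6,175/9)]
3. After y ≥ 9: [(6,9) (130/11,9) (10,19) (6,175/9)]
4. After y ≤ 11: [(6,11) (6,9) (130/11,9) (126/11,11)]
5. Canonical ring: [(6,9) (130/11,9) (126/11,11) (6,11)]

Clipped polygon: [(6,9) (130/11,9) (126/11,11) (6,11)]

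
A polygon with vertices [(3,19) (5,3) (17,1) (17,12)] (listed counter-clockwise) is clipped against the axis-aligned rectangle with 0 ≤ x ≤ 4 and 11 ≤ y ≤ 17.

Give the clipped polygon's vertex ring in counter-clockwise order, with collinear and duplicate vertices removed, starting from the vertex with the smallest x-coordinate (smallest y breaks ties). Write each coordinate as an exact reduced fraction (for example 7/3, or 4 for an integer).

1. After x ≥ 0: [(3,19) (5,3) (17,1) (17,12)]
2. After x ≤ 4: [(4,37/2) (3,19) (4,11)]
3. After y ≥ 11: [(4,37/2) (3,19) (4,11)]
4. After y ≤ 17: [(4,17) (13/4,17) (4,11)]
5. Canonical ring: [(13/4,17) (4,11) (4,17)]

Clipped polygon: [(13/4,17) (4,11) (4,17)]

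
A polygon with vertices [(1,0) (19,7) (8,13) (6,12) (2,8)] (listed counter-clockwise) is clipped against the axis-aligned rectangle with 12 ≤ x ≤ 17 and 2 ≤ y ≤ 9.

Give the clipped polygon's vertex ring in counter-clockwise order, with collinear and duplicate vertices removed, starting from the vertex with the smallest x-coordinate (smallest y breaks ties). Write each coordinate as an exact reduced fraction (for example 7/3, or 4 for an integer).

Clipped polygon: [(12,77/18) (17,56/9) (17,89/11) (46/3,9) (12,9)]

1. After x ≥ 12: [(12,77/18) (19,7) (12,119/11)]
2. After x ≤ 17: [(12,77/18) (17,56/9) (17,89/11) (12,119/11)]
3. After y ≥ 2: [(12,77/18) (17,56/9) (17,89/11) (12,119/11)]
4. After y ≤ 9: [(12,9) (12,77/18) (17,56/9) (17,89/11) (46/3,9)]
5. Canonical ring: [(12,77/18) (17,56/9) (17,89/11) (46/3,9) (12,9)]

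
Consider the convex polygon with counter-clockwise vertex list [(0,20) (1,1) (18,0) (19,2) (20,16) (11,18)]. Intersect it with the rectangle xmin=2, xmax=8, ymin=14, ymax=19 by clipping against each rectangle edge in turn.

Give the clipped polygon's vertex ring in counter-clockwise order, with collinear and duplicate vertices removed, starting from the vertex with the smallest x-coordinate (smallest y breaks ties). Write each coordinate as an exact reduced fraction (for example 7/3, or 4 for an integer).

Clipped polygon: [(2,14) (8,14) (8,204/11) (11/2,19) (2,19)]

1. After x ≥ 2: [(2,216/11) (2,16/17) (18,0) (19,2) (20,16) (11,18)]
2. After x ≤ 8: [(8,204/11) (2,216/11) (2,16/17) (8,10/17)]
3. After y ≥ 14: [(8,14) (8,204/11) (2,216/11) (2,14)]
4. After y ≤ 19: [(8,14) (8,204/11) (11/2,19) (2,19) (2,14)]
5. Canonical ring: [(2,14) (8,14) (8,204/11) (11/2,19) (2,19)]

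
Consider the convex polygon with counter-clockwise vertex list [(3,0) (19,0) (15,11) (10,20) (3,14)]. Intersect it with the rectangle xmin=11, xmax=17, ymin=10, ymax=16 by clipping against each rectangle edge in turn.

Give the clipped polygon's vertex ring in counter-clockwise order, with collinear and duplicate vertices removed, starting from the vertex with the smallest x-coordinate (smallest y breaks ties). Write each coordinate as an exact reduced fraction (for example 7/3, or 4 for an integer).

1. After x ≥ 11: [(11,0) (19,0) (15,11) (11,91/5)]
2. After x ≤ 17: [(11,0) (17,0) (17,11/2) (15,11) (11,91/5)]
3. After y ≥ 10: [(11,10) (169/11,10) (15,11) (11,91/5)]
4. After y ≤ 16: [(11,16) (11,10) (169/11,10) (15,11) (110/9,16)]
5. Canonical ring: [(11,10) (169/11,10) (15,11) (110/9,16) (11,16)]

Clipped polygon: [(11,10) (169/11,10) (15,11) (110/9,16) (11,16)]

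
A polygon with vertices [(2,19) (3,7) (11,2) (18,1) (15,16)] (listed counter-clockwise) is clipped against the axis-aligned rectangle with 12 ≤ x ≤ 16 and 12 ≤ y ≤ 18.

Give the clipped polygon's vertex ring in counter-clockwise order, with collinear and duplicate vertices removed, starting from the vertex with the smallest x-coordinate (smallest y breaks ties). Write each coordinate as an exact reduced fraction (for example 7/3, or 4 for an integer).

1. After x ≥ 12: [(12,217/13) (12,13/7) (18,1) (15,16)]
2. After x ≤ 16: [(12,217/13) (12,13/7) (16,9/7) (16,11) (15,16)]
3. After y ≥ 12: [(12,217/13) (12,12) (79/5,12) (15,16)]
4. After y ≤ 18: [(12,217/13) (12,12) (79/5,12) (15,16)]
5. Canonical ring: [(12,12) (79/5,12) (15,16) (12,217/13)]

Clipped polygon: [(12,12) (79/5,12) (15,16) (12,217/13)]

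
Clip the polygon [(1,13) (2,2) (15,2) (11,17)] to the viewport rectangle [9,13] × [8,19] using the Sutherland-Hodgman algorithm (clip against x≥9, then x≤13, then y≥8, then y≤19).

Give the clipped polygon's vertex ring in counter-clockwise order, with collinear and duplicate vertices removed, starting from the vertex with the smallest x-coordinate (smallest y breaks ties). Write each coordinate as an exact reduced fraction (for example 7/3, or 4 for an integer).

Clipped polygon: [(9,8) (13,8) (13,19/2) (11,17) (9,81/5)]

1. After x ≥ 9: [(9,81/5) (9,2) (15,2) (11,17)]
2. After x ≤ 13: [(9,81/5) (9,2) (13,2) (13,19/2) (11,17)]
3. After y ≥ 8: [(9,81/5) (9,8) (13,8) (13,19/2) (11,17)]
4. After y ≤ 19: [(9,81/5) (9,8) (13,8) (13,19/2) (11,17)]
5. Canonical ring: [(9,8) (13,8) (13,19/2) (11,17) (9,81/5)]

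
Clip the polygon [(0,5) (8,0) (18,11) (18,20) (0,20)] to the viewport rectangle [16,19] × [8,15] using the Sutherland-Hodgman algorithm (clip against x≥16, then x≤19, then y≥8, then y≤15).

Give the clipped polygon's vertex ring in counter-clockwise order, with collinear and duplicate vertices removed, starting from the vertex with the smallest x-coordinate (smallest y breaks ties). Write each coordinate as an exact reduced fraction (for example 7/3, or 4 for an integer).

1. After x ≥ 16: [(16,44/5) (18,11) (18,20) (16,20)]
2. After x ≤ 19: [(16,44/5) (18,11) (18,20) (16,20)]
3. After y ≥ 8: [(16,44/5) (18,11) (18,20) (16,20)]
4. After y ≤ 15: [(16,15) (16,44/5) (18,11) (18,15)]
5. Canonical ring: [(16,44/5) (18,11) (18,15) (16,15)]

Clipped polygon: [(16,44/5) (18,11) (18,15) (16,15)]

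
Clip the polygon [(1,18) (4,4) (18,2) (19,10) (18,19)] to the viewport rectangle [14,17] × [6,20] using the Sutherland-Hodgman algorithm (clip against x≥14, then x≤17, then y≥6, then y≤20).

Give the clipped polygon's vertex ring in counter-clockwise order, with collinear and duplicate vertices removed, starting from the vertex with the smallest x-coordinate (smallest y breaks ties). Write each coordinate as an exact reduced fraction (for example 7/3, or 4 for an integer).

Clipped polygon: [(14,6) (17,6) (17,322/17) (14,319/17)]

1. After x ≥ 14: [(14,319/17) (14,18/7) (18,2) (19,10) (18,19)]
2. After x ≤ 17: [(17,322/17) (14,319/17) (14,18/7) (17,15/7)]
3. After y ≥ 6: [(17,6) (17,322/17) (14,319/17) (14,6)]
4. After y ≤ 20: [(17,6) (17,322/17) (14,319/17) (14,6)]
5. Canonical ring: [(14,6) (17,6) (17,322/17) (14,319/17)]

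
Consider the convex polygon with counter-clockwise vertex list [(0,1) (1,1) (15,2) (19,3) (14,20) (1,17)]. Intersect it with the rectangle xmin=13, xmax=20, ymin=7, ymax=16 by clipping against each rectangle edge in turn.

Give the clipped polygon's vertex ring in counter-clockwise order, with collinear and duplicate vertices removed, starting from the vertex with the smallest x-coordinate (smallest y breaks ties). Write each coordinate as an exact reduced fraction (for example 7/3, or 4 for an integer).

1. After x ≥ 13: [(13,13/7) (15,2) (19,3) (14,20) (13,257/13)]
2. After x ≤ 20: [(13,13/7) (15,2) (19,3) (14,20) (13,257/13)]
3. After y ≥ 7: [(13,7) (303/17,7) (14,20) (13,257/13)]
4. After y ≤ 16: [(13,16) (13,7) (303/17,7) (258/17,16)]
5. Canonical ring: [(13,7) (303/17,7) (258/17,16) (13,16)]

Clipped polygon: [(13,7) (303/17,7) (258/17,16) (13,16)]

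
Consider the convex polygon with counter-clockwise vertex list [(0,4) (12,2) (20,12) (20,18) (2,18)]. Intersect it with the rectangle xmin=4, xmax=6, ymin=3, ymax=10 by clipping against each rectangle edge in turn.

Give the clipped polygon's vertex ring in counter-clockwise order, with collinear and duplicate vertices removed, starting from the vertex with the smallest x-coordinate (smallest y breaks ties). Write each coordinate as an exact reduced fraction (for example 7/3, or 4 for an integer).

1. After x ≥ 4: [(4,10/3) (12,2) (20,12) (20,18) (4,18)]
2. After x ≤ 6: [(4,10/3) (6,3) (6,18) (4,18)]
3. After y ≥ 3: [(4,10/3) (6,3) (6,18) (4,18)]
4. After y ≤ 10: [(4,10) (4,10/3) (6,3) (6,10)]
5. Canonical ring: [(4,10/3) (6,3) (6,10) (4,10)]

Clipped polygon: [(4,10/3) (6,3) (6,10) (4,10)]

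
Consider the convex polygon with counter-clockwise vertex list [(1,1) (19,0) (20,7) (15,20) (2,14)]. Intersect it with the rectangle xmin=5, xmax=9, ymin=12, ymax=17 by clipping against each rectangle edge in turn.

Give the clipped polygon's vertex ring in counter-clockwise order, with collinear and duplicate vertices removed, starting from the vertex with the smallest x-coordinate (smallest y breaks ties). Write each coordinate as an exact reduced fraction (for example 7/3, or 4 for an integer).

Clipped polygon: [(5,12) (9,12) (9,17) (17/2,17) (5,200/13)]

1. After x ≥ 5: [(5,7/9) (19,0) (20,7) (15,20) (5,200/13)]
2. After x ≤ 9: [(5,7/9) (9,5/9) (9,224/13) (5,200/13)]
3. After y ≥ 12: [(5,12) (9,12) (9,224/13) (5,200/13)]
4. After y ≤ 17: [(5,12) (9,12) (9,17) (17/2,17) (5,200/13)]
5. Canonical ring: [(5,12) (9,12) (9,17) (17/2,17) (5,200/13)]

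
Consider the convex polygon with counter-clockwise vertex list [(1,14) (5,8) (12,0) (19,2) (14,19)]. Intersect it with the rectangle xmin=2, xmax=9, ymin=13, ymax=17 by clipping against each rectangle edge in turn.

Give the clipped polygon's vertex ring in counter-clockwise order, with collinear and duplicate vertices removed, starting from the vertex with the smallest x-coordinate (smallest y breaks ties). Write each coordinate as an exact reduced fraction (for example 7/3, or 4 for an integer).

Clipped polygon: [(2,13) (9,13) (9,17) (44/5,17) (2,187/13)]

1. After x ≥ 2: [(2,187/13) (2,25/2) (5,8) (12,0) (19,2) (14,19)]
2. After x ≤ 9: [(9,222/13) (2,187/13) (2,25/2) (5,8) (9,24/7)]
3. After y ≥ 13: [(9,13) (9,222/13) (2,187/13) (2,13)]
4. After y ≤ 17: [(9,13) (9,17) (44/5,17) (2,187/13) (2,13)]
5. Canonical ring: [(2,13) (9,13) (9,17) (44/5,17) (2,187/13)]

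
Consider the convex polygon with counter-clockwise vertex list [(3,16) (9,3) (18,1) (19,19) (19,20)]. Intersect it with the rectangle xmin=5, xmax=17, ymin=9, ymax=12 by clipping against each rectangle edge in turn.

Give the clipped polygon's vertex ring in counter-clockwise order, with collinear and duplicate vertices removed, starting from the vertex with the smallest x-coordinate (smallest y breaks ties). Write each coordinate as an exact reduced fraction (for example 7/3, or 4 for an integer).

1. After x ≥ 5: [(5,33/2) (5,35/3) (9,3) (18,1) (19,19) (19,20)]
2. After x ≤ 17: [(17,39/2) (5,33/2) (5,35/3) (9,3) (17,11/9)]
3. After y ≥ 9: [(17,9) (17,39/2) (5,33/2) (5,35/3) (81/13,9)]
4. After y ≤ 12: [(17,9) (17,12) (5,12) (5,35/3) (81/13,9)]
5. Canonical ring: [(5,35/3) (81/13,9) (17,9) (17,12) (5,12)]

Clipped polygon: [(5,35/3) (81/13,9) (17,9) (17,12) (5,12)]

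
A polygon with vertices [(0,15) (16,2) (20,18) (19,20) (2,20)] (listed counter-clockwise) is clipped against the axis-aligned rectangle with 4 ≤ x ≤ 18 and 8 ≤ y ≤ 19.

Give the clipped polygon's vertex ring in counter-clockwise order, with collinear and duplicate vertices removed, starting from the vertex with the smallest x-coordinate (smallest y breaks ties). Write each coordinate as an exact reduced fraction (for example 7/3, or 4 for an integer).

1. After x ≥ 4: [(4,47/4) (16,2) (20,18) (19,20) (4,20)]
2. After x ≤ 18: [(4,47/4) (16,2) (18,10) (18,20) (4,20)]
3. After y ≥ 8: [(4,47/4) (112/13,8) (35/2,8) (18,10) (18,20) (4,20)]
4. After y ≤ 19: [(4,19) (4,47/4) (112/13,8) (35/2,8) (18,10) (18,19)]
5. Canonical ring: [(4,47/4) (112/13,8) (35/2,8) (18,10) (18,19) (4,19)]

Clipped polygon: [(4,47/4) (112/13,8) (35/2,8) (18,10) (18,19) (4,19)]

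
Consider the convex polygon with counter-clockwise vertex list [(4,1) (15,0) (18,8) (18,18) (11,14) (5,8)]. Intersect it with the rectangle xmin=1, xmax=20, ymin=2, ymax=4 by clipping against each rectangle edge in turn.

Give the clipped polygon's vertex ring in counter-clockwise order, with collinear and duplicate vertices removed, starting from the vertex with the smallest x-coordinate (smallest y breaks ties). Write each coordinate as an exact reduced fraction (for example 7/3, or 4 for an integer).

Clipped polygon: [(29/7,2) (63/4,2) (33/2,4) (31/7,4)]

1. After x ≥ 1: [(4,1) (15,0) (18,8) (18,18) (11,14) (5,8)]
2. After x ≤ 20: [(4,1) (15,0) (18,8) (18,18) (11,14) (5,8)]
3. After y ≥ 2: [(29/7,2) (63/4,2) (18,8) (18,18) (11,14) (5,8)]
4. After y ≤ 4: [(31/7,4) (29/7,2) (63/4,2) (33/2,4)]
5. Canonical ring: [(29/7,2) (63/4,2) (33/2,4) (31/7,4)]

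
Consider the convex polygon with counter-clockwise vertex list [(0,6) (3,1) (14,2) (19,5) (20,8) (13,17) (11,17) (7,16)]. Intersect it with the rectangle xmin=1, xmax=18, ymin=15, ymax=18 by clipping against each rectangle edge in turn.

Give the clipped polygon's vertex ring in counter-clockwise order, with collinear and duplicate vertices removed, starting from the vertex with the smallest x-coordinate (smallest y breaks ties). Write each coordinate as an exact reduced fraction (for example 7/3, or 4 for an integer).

1. After x ≥ 1: [(1,52/7) (1,13/3) (3,1) (14,2) (19,5) (20,8) (13,17) (11,17) (7,16)]
2. After x ≤ 18: [(1,52/7) (1,13/3) (3,1) (14,2) (18,22/5) (18,74/7) (13,17) (11,17) (7,16)]
3. After y ≥ 15: [(63/10,15) (131/9,15) (13,17) (11,17) (7,16)]
4. After y ≤ 18: [(63/10,15) (131/9,15) (13,17) (11,17) (7,16)]
5. Canonical ring: [(63/10,15) (131/9,15) (13,17) (11,17) (7,16)]

Clipped polygon: [(63/10,15) (131/9,15) (13,17) (11,17) (7,16)]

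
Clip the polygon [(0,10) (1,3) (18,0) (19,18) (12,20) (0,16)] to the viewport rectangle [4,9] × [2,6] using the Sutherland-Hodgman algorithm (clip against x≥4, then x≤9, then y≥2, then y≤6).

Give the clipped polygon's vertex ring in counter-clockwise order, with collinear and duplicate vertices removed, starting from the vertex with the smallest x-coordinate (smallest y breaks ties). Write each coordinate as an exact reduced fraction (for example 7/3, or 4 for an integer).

1. After x ≥ 4: [(4,42/17) (18,0) (19,18) (12,20) (4,52/3)]
2. After x ≤ 9: [(4,42/17) (9,27/17) (9,19) (4,52/3)]
3. After y ≥ 2: [(4,42/17) (20/3,2) (9,2) (9,19) (4,52/3)]
4. After y ≤ 6: [(4,6) (4,42/17) (20/3,2) (9,2) (9,6)]
5. Canonical ring: [(4,42/17) (20/3,2) (9,2) (9,6) (4,6)]

Clipped polygon: [(4,42/17) (20/3,2) (9,2) (9,6) (4,6)]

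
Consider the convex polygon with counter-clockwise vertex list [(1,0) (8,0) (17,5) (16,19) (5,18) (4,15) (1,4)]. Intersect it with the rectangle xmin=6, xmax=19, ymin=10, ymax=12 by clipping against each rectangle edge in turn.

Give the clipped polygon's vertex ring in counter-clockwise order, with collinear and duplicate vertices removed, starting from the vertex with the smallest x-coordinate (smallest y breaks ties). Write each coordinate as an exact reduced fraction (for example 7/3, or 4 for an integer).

Clipped polygon: [(6,10) (233/14,10) (33/2,12) (6,12)]

1. After x ≥ 6: [(6,0) (8,0) (17,5) (16,19) (6,199/11)]
2. After x ≤ 19: [(6,0) (8,0) (17,5) (16,19) (6,199/11)]
3. After y ≥ 10: [(6,10) (233/14,10) (16,19) (6,199/11)]
4. After y ≤ 12: [(6,12) (6,10) (233/14,10) (33/2,12)]
5. Canonical ring: [(6,10) (233/14,10) (33/2,12) (6,12)]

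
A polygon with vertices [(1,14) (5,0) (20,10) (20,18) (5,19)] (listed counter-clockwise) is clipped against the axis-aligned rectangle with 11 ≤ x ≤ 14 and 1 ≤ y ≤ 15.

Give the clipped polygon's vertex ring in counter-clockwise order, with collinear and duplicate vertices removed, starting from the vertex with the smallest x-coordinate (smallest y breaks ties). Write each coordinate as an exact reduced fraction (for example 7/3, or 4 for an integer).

Clipped polygon: [(11,4) (14,6) (14,15) (11,15)]

1. After x ≥ 11: [(11,4) (20,10) (20,18) (11,93/5)]
2. After x ≤ 14: [(11,4) (14,6) (14,92/5) (11,93/5)]
3. After y ≥ 1: [(11,4) (14,6) (14,92/5) (11,93/5)]
4. After y ≤ 15: [(11,15) (11,4) (14,6) (14,15)]
5. Canonical ring: [(11,4) (14,6) (14,15) (11,15)]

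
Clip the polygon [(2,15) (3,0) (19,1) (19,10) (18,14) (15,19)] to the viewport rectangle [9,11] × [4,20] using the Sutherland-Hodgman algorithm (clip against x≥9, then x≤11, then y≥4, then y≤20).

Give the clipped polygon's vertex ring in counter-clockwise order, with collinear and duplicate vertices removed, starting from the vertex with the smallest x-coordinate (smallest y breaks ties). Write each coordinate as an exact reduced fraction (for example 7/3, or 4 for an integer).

Clipped polygon: [(9,4) (11,4) (11,231/13) (9,223/13)]

1. After x ≥ 9: [(9,223/13) (9,3/8) (19,1) (19,10) (18,14) (15,19)]
2. After x ≤ 11: [(11,231/13) (9,223/13) (9,3/8) (11,1/2)]
3. After y ≥ 4: [(11,4) (11,231/13) (9,223/13) (9,4)]
4. After y ≤ 20: [(11,4) (11,231/13) (9,223/13) (9,4)]
5. Canonical ring: [(9,4) (11,4) (11,231/13) (9,223/13)]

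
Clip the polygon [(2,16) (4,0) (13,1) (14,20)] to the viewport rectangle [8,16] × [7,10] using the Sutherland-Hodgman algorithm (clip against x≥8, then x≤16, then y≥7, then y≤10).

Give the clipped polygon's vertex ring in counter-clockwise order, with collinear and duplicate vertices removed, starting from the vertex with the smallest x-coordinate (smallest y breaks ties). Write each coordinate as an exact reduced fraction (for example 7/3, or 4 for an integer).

1. After x ≥ 8: [(8,18) (8,4/9) (13,1) (14,20)]
2. After x ≤ 16: [(8,18) (8,4/9) (13,1) (14,20)]
3. After y ≥ 7: [(8,18) (8,7) (253/19,7) (14,20)]
4. After y ≤ 10: [(8,10) (8,7) (253/19,7) (256/19,10)]
5. Canonical ring: [(8,7) (253/19,7) (256/19,10) (8,10)]

Clipped polygon: [(8,7) (253/19,7) (256/19,10) (8,10)]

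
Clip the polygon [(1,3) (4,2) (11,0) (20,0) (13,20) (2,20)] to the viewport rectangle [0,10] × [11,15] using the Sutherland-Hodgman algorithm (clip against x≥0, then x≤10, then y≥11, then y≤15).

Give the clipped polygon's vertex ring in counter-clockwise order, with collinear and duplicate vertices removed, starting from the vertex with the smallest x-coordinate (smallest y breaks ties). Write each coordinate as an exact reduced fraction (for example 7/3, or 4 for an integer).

1. After x ≥ 0: [(1,3) (4,2) (11,0) (20,0) (13,20) (2,20)]
2. After x ≤ 10: [(1,3) (4,2) (10,2/7) (10,20) (2,20)]
3. After y ≥ 11: [(25/17,11) (10,11) (10,20) (2,20)]
4. After y ≤ 15: [(29/17,15) (25/17,11) (10,11) (10,15)]
5. Canonical ring: [(25/17,11) (10,11) (10,15) (29/17,15)]

Clipped polygon: [(25/17,11) (10,11) (10,15) (29/17,15)]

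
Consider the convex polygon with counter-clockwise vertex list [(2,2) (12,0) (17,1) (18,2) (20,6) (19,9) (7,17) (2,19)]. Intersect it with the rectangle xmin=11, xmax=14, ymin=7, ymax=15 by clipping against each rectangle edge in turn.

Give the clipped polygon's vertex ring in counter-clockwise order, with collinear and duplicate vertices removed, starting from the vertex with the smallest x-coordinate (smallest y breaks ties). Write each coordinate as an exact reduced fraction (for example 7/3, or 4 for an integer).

Clipped polygon: [(11,7) (14,7) (14,37/3) (11,43/3)]

1. After x ≥ 11: [(11,1/5) (12,0) (17,1) (18,2) (20,6) (19,9) (11,43/3)]
2. After x ≤ 14: [(11,1/5) (12,0) (14,2/5) (14,37/3) (11,43/3)]
3. After y ≥ 7: [(11,7) (14,7) (14,37/3) (11,43/3)]
4. After y ≤ 15: [(11,7) (14,7) (14,37/3) (11,43/3)]
5. Canonical ring: [(11,7) (14,7) (14,37/3) (11,43/3)]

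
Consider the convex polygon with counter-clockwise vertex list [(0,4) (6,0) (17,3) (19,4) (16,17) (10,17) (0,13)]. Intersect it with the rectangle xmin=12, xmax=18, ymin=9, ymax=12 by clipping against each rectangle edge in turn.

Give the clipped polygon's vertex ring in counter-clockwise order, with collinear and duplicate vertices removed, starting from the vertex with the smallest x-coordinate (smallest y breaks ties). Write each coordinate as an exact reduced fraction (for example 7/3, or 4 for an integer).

1. After x ≥ 12: [(12,18/11) (17,3) (19,4) (16,17) (12,17)]
2. After x ≤ 18: [(12,18/11) (17,3) (18,7/2) (18,25/3) (16,17) (12,17)]
3. After y ≥ 9: [(12,9) (232/13,9) (16,17) (12,17)]
4. After y ≤ 12: [(12,12) (12,9) (232/13,9) (223/13,12)]
5. Canonical ring: [(12,9) (232/13,9) (223/13,12) (12,12)]

Clipped polygon: [(12,9) (232/13,9) (223/13,12) (12,12)]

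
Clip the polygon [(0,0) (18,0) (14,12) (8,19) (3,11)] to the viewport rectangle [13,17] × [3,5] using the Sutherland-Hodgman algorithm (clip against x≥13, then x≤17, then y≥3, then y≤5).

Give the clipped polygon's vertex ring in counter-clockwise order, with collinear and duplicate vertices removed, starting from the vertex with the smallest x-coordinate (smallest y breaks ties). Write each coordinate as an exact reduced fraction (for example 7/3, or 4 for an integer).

Clipped polygon: [(13,3) (17,3) (49/3,5) (13,5)]

1. After x ≥ 13: [(13,0) (18,0) (14,12) (13,79/6)]
2. After x ≤ 17: [(13,0) (17,0) (17,3) (14,12) (13,79/6)]
3. After y ≥ 3: [(13,3) (17,3) (17,3) (14,12) (13,79/6)]
4. After y ≤ 5: [(13,5) (13,3) (17,3) (17,3) (49/3,5)]
5. Canonical ring: [(13,3) (17,3) (49/3,5) (13,5)]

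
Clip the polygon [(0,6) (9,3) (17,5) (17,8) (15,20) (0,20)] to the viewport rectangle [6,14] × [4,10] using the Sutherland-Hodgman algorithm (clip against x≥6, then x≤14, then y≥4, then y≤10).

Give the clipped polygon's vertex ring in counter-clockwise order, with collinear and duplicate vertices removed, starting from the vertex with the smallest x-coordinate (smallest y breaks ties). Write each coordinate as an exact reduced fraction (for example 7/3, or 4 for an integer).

Clipped polygon: [(6,4) (13,4) (14,17/4) (14,10) (6,10)]

1. After x ≥ 6: [(6,4) (9,3) (17,5) (17,8) (15,20) (6,20)]
2. After x ≤ 14: [(6,4) (9,3) (14,17/4) (14,20) (6,20)]
3. After y ≥ 4: [(6,4) (6,4) (13,4) (14,17/4) (14,20) (6,20)]
4. After y ≤ 10: [(6,10) (6,4) (6,4) (13,4) (14,17/4) (14,10)]
5. Canonical ring: [(6,4) (13,4) (14,17/4) (14,10) (6,10)]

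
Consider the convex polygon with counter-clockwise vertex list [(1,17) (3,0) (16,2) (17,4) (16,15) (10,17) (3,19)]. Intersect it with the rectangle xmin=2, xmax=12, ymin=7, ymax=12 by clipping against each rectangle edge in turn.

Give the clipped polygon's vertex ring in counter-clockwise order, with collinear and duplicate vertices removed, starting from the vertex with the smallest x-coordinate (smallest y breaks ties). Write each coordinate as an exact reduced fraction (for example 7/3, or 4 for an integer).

1. After x ≥ 2: [(2,18) (2,17/2) (3,0) (16,2) (17,4) (16,15) (10,17) (3,19)]
2. After x ≤ 12: [(2,18) (2,17/2) (3,0) (12,18/13) (12,49/3) (10,17) (3,19)]
3. After y ≥ 7: [(2,18) (2,17/2) (37/17,7) (12,7) (12,49/3) (10,17) (3,19)]
4. After y ≤ 12: [(2,12) (2,17/2) (37/17,7) (12,7) (12,12)]
5. Canonical ring: [(2,17/2) (37/17,7) (12,7) (12,12) (2,12)]

Clipped polygon: [(2,17/2) (37/17,7) (12,7) (12,12) (2,12)]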